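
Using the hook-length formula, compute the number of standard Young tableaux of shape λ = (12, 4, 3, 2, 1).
# SYT of shape (12, 4, 3, 2, 1) = 219490128

Hook-length formula: f^λ = n! / Π hook(c), product over all cells c of the Young diagram. For λ = (12, 4, 3, 2, 1), n = 22 boxes. Hook lengths by row (left-to-right, top-to-bottom): [16, 14, 12, 10, 8, 7, 6, 5, 4, 3, 2, 1]; [7, 5, 3, 1]; [5, 3, 1]; [3, 1]; [1]. Product of hooks = 5120962560000. So f^λ = 22! / 5120962560000 = 1124000727777607680000 / 5120962560000 = 219490128.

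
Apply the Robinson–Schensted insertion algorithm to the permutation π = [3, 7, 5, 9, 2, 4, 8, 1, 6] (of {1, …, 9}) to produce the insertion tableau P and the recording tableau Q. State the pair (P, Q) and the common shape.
P = [1, 4, 6] / [2, 5, 8] / [3, 9] / [7];  Q = [1, 2, 4] / [3, 6, 7] / [5, 9] / [8];  common shape = (3, 3, 2, 1)

Row-insert the values π_1, π_2, … into P one at a time, bumping the leftmost entry strictly greater than the inserted value down to the next row. The recording tableau Q records, in position (i, j), the step at which that cell was added to P.
  Insert 3 (step 1): P = [3];  Q = [1]
  Insert 7 (step 2): P = [3, 7];  Q = [1, 2]
  Insert 5 (step 3): P = [3, 5] / [7];  Q = [1, 2] / [3]
  Insert 9 (step 4): P = [3, 5, 9] / [7];  Q = [1, 2, 4] / [3]
  Insert 2 (step 5): P = [2, 5, 9] / [3] / [7];  Q = [1, 2, 4] / [3] / [5]
  Insert 4 (step 6): P = [2, 4, 9] / [3, 5] / [7];  Q = [1, 2, 4] / [3, 6] / [5]
  Insert 8 (step 7): P = [2, 4, 8] / [3, 5, 9] / [7];  Q = [1, 2, 4] / [3, 6, 7] / [5]
  Insert 1 (step 8): P = [1, 4, 8] / [2, 5, 9] / [3] / [7];  Q = [1, 2, 4] / [3, 6, 7] / [5] / [8]
  Insert 6 (step 9): P = [1, 4, 6] / [2, 5, 8] / [3, 9] / [7];  Q = [1, 2, 4] / [3, 6, 7] / [5, 9] / [8]
Final shape: (3, 3, 2, 1).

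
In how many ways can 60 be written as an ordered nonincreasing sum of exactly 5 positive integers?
p(60, 5 parts) = 5260

Partitions of n into exactly k parts are in bijection with partitions of n − k into at most k parts (subtract 1 from each part). So p(60, exactly 5) = p(55, parts ≤ 5). Computing via the recurrence p(m, j) = p(m, j−1) + p(m−j, j) gives 5260.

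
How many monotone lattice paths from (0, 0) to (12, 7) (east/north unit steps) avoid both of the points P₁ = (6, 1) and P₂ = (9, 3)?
Number of paths = 38670

Inclusion–exclusion. Total paths: C(19, 12) = 50388. Through P₁: C(7, 6)·C(12, 6) = 6468. Through P₂: C(12, 9)·C(7, 3) = 7700. Since P₁ is strictly southwest of P₂, a monotone path through both must visit P₁ then P₂; paths through both = C(7, 6)·C(5, 3)·C(7, 3) = 2450. Avoid both = 50388 − 6468 − 7700 + 2450 = 38670.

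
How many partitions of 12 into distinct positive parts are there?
q(12) = 15

List partitions of 12 into distinct parts: 12, 11+1, 10+2, 9+3, 9+2+1, 8+4, 8+3+1, 7+5, 7+4+1, 7+3+2, 6+5+1, 6+4+2, 6+3+2+1, 5+4+3, 5+4+2+1. There are q(12) = 15. (Euler: this equals the number of odd-part partitions of 12.)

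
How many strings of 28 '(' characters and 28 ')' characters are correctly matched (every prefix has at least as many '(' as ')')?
C_28 = 263747951750360

These balanced parentheses are counted by the Catalan number C_n = (1/(n + 1)) · C(2n, n). For n = 28: C_28 = (1/29) · C(56, 28) = 7648690600760440/29 = 263747951750360.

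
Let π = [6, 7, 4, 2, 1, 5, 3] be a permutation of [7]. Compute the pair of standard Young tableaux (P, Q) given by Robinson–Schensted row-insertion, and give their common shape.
P = [1, 3] / [2, 5] / [4, 7] / [6];  Q = [1, 2] / [3, 6] / [4, 7] / [5];  common shape = (2, 2, 2, 1)

Row-insert the values π_1, π_2, … into P one at a time, bumping the leftmost entry strictly greater than the inserted value down to the next row. The recording tableau Q records, in position (i, j), the step at which that cell was added to P.
  Insert 6 (step 1): P = [6];  Q = [1]
  Insert 7 (step 2): P = [6, 7];  Q = [1, 2]
  Insert 4 (step 3): P = [4, 7] / [6];  Q = [1, 2] / [3]
  Insert 2 (step 4): P = [2, 7] / [4] / [6];  Q = [1, 2] / [3] / [4]
  Insert 1 (step 5): P = [1, 7] / [2] / [4] / [6];  Q = [1, 2] / [3] / [4] / [5]
  Insert 5 (step 6): P = [1, 5] / [2, 7] / [4] / [6];  Q = [1, 2] / [3, 6] / [4] / [5]
  Insert 3 (step 7): P = [1, 3] / [2, 5] / [4, 7] / [6];  Q = [1, 2] / [3, 6] / [4, 7] / [5]
Final shape: (2, 2, 2, 1).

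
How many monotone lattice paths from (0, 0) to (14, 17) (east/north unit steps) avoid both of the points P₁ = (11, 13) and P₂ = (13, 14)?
Number of paths = 127538013

Inclusion–exclusion. Total paths: C(31, 14) = 265182525. Through P₁: C(24, 11)·C(7, 3) = 87365040. Through P₂: C(27, 13)·C(4, 1) = 80233200. Since P₁ is strictly southwest of P₂, a monotone path through both must visit P₁ then P₂; paths through both = C(24, 11)·C(3, 2)·C(4, 1) = 29953728. Avoid both = 265182525 − 87365040 − 80233200 + 29953728 = 127538013.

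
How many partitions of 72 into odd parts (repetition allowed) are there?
p_odd(72) = 36352

Enumerate partitions using only odd parts via the recurrence o(n, m) = o(n, m−2) + o(n−m, m) over odd m, starting from the largest odd part ≤ n. This gives p_odd(72) = 36352. (Euler's theorem: equals the count of distinct-part partitions.)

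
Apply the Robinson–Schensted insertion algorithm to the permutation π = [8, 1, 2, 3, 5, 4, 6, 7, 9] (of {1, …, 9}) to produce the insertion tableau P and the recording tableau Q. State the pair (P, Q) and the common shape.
P = [1, 2, 3, 4, 6, 7, 9] / [5] / [8];  Q = [1, 3, 4, 5, 7, 8, 9] / [2] / [6];  common shape = (7, 1, 1)

Row-insert the values π_1, π_2, … into P one at a time, bumping the leftmost entry strictly greater than the inserted value down to the next row. The recording tableau Q records, in position (i, j), the step at which that cell was added to P.
  Insert 8 (step 1): P = [8];  Q = [1]
  Insert 1 (step 2): P = [1] / [8];  Q = [1] / [2]
  Insert 2 (step 3): P = [1, 2] / [8];  Q = [1, 3] / [2]
  Insert 3 (step 4): P = [1, 2, 3] / [8];  Q = [1, 3, 4] / [2]
  Insert 5 (step 5): P = [1, 2, 3, 5] / [8];  Q = [1, 3, 4, 5] / [2]
  Insert 4 (step 6): P = [1, 2, 3, 4] / [5] / [8];  Q = [1, 3, 4, 5] / [2] / [6]
  Insert 6 (step 7): P = [1, 2, 3, 4, 6] / [5] / [8];  Q = [1, 3, 4, 5, 7] / [2] / [6]
  Insert 7 (step 8): P = [1, 2, 3, 4, 6, 7] / [5] / [8];  Q = [1, 3, 4, 5, 7, 8] / [2] / [6]
  Insert 9 (step 9): P = [1, 2, 3, 4, 6, 7, 9] / [5] / [8];  Q = [1, 3, 4, 5, 7, 8, 9] / [2] / [6]
Final shape: (7, 1, 1).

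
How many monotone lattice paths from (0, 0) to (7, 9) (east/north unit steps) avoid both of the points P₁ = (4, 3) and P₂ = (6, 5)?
Number of paths = 7240

Inclusion–exclusion. Total paths: C(16, 7) = 11440. Through P₁: C(7, 4)·C(9, 3) = 2940. Through P₂: C(11, 6)·C(5, 1) = 2310. Since P₁ is strictly southwest of P₂, a monotone path through both must visit P₁ then P₂; paths through both = C(7, 4)·C(4, 2)·C(5, 1) = 1050. Avoid both = 11440 − 2940 − 2310 + 1050 = 7240.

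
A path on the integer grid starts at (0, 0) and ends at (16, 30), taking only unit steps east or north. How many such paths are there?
Number of paths = 991493848554

A monotone lattice path from (0, 0) to (16, 30) consists of 16 east steps and 30 north steps in some order, so it is determined by which 16 of the 46 steps are east. The count is C(46, 16) = 991493848554.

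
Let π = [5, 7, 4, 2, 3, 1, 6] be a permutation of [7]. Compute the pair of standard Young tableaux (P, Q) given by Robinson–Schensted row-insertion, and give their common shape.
P = [1, 3, 6] / [2, 7] / [4] / [5];  Q = [1, 2, 7] / [3, 5] / [4] / [6];  common shape = (3, 2, 1, 1)

Row-insert the values π_1, π_2, … into P one at a time, bumping the leftmost entry strictly greater than the inserted value down to the next row. The recording tableau Q records, in position (i, j), the step at which that cell was added to P.
  Insert 5 (step 1): P = [5];  Q = [1]
  Insert 7 (step 2): P = [5, 7];  Q = [1, 2]
  Insert 4 (step 3): P = [4, 7] / [5];  Q = [1, 2] / [3]
  Insert 2 (step 4): P = [2, 7] / [4] / [5];  Q = [1, 2] / [3] / [4]
  Insert 3 (step 5): P = [2, 3] / [4, 7] / [5];  Q = [1, 2] / [3, 5] / [4]
  Insert 1 (step 6): P = [1, 3] / [2, 7] / [4] / [5];  Q = [1, 2] / [3, 5] / [4] / [6]
  Insert 6 (step 7): P = [1, 3, 6] / [2, 7] / [4] / [5];  Q = [1, 2, 7] / [3, 5] / [4] / [6]
Final shape: (3, 2, 1, 1).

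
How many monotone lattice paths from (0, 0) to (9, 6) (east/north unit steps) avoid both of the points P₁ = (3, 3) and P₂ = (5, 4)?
Number of paths = 2335

Inclusion–exclusion. Total paths: C(15, 9) = 5005. Through P₁: C(6, 3)·C(9, 6) = 1680. Through P₂: C(9, 5)·C(6, 4) = 1890. Since P₁ is strictly southwest of P₂, a monotone path through both must visit P₁ then P₂; paths through both = C(6, 3)·C(3, 2)·C(6, 4) = 900. Avoid both = 5005 − 1680 − 1890 + 900 = 2335.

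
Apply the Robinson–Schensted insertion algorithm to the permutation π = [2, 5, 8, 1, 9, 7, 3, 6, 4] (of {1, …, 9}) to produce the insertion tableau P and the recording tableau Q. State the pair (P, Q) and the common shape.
P = [1, 3, 4, 9] / [2, 5, 6] / [7] / [8];  Q = [1, 2, 3, 5] / [4, 6, 8] / [7] / [9];  common shape = (4, 3, 1, 1)

Row-insert the values π_1, π_2, … into P one at a time, bumping the leftmost entry strictly greater than the inserted value down to the next row. The recording tableau Q records, in position (i, j), the step at which that cell was added to P.
  Insert 2 (step 1): P = [2];  Q = [1]
  Insert 5 (step 2): P = [2, 5];  Q = [1, 2]
  Insert 8 (step 3): P = [2, 5, 8];  Q = [1, 2, 3]
  Insert 1 (step 4): P = [1, 5, 8] / [2];  Q = [1, 2, 3] / [4]
  Insert 9 (step 5): P = [1, 5, 8, 9] / [2];  Q = [1, 2, 3, 5] / [4]
  Insert 7 (step 6): P = [1, 5, 7, 9] / [2, 8];  Q = [1, 2, 3, 5] / [4, 6]
  Insert 3 (step 7): P = [1, 3, 7, 9] / [2, 5] / [8];  Q = [1, 2, 3, 5] / [4, 6] / [7]
  Insert 6 (step 8): P = [1, 3, 6, 9] / [2, 5, 7] / [8];  Q = [1, 2, 3, 5] / [4, 6, 8] / [7]
  Insert 4 (step 9): P = [1, 3, 4, 9] / [2, 5, 6] / [7] / [8];  Q = [1, 2, 3, 5] / [4, 6, 8] / [7] / [9]
Final shape: (4, 3, 1, 1).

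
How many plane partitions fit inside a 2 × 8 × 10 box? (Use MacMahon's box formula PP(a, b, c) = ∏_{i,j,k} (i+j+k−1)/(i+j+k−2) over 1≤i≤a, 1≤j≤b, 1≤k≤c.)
PP(2, 8, 10) = 367479684

Evaluate the triple product over i = 1..2, j = 1..8, k = 1..10. The factors are (2/1) · (3/2) · (4/3) · (5/4) · (6/5) · (7/6) · (8/7) · (9/8) · … (160 factors total). The numerators and denominators telescope so the product is an integer; carrying out the multiplication exactly gives PP(2, 8, 10) = 367479684.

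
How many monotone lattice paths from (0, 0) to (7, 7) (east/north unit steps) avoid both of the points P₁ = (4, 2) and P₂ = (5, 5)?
Number of paths = 1440

Inclusion–exclusion. Total paths: C(14, 7) = 3432. Through P₁: C(6, 4)·C(8, 3) = 840. Through P₂: C(10, 5)·C(4, 2) = 1512. Since P₁ is strictly southwest of P₂, a monotone path through both must visit P₁ then P₂; paths through both = C(6, 4)·C(4, 1)·C(4, 2) = 360. Avoid both = 3432 − 840 − 1512 + 360 = 1440.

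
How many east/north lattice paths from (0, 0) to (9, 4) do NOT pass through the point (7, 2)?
Number of paths = 499

Total paths from (0, 0) to (9, 4): C(13, 9) = 715. Paths through (7, 2): (paths (0, 0) → (7, 2)) × (paths (7, 2) → (9, 4)) = C(9, 7) · C(4, 2) = 36 · 6 = 216. Avoidance count = 715 − 216 = 499.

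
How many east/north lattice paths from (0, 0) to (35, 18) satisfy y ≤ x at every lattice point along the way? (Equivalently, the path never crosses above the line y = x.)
Number of paths = 32308782859535

By the reflection principle (André's argument), the number of monotone paths to (35, 18) with n ≤ m that never go above y = x is C(53, 35) − C(53, 36) = 64617565719070 − 32308782859535 = 32308782859535.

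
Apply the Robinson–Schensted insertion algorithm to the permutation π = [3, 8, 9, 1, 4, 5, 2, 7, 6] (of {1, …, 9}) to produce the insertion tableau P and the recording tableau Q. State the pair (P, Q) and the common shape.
P = [1, 2, 5, 6] / [3, 4, 7] / [8, 9];  Q = [1, 2, 3, 8] / [4, 5, 6] / [7, 9];  common shape = (4, 3, 2)

Row-insert the values π_1, π_2, … into P one at a time, bumping the leftmost entry strictly greater than the inserted value down to the next row. The recording tableau Q records, in position (i, j), the step at which that cell was added to P.
  Insert 3 (step 1): P = [3];  Q = [1]
  Insert 8 (step 2): P = [3, 8];  Q = [1, 2]
  Insert 9 (step 3): P = [3, 8, 9];  Q = [1, 2, 3]
  Insert 1 (step 4): P = [1, 8, 9] / [3];  Q = [1, 2, 3] / [4]
  Insert 4 (step 5): P = [1, 4, 9] / [3, 8];  Q = [1, 2, 3] / [4, 5]
  Insert 5 (step 6): P = [1, 4, 5] / [3, 8, 9];  Q = [1, 2, 3] / [4, 5, 6]
  Insert 2 (step 7): P = [1, 2, 5] / [3, 4, 9] / [8];  Q = [1, 2, 3] / [4, 5, 6] / [7]
  Insert 7 (step 8): P = [1, 2, 5, 7] / [3, 4, 9] / [8];  Q = [1, 2, 3, 8] / [4, 5, 6] / [7]
  Insert 6 (step 9): P = [1, 2, 5, 6] / [3, 4, 7] / [8, 9];  Q = [1, 2, 3, 8] / [4, 5, 6] / [7, 9]
Final shape: (4, 3, 2).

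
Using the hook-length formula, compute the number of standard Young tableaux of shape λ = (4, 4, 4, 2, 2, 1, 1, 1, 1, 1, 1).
# SYT of shape (4, 4, 4, 2, 2, 1, 1, 1, 1, 1, 1) = 164148600

Hook-length formula: f^λ = n! / Π hook(c), product over all cells c of the Young diagram. For λ = (4, 4, 4, 2, 2, 1, 1, 1, 1, 1, 1), n = 22 boxes. Hook lengths by row (left-to-right, top-to-bottom): [14, 7, 4, 3]; [13, 6, 3, 2]; [12, 5, 2, 1]; [9, 2]; [8, 1]; [6]; [5]; [4]; [3]; [2]; [1]. Product of hooks = 6847458508800. So f^λ = 22! / 6847458508800 = 1124000727777607680000 / 6847458508800 = 164148600.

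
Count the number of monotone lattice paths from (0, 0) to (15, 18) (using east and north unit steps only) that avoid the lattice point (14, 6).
Number of paths = 1036654440

Total paths from (0, 0) to (15, 18): C(33, 15) = 1037158320. Paths through (14, 6): (paths (0, 0) → (14, 6)) × (paths (14, 6) → (15, 18)) = C(20, 14) · C(13, 1) = 38760 · 13 = 503880. Avoidance count = 1037158320 − 503880 = 1036654440.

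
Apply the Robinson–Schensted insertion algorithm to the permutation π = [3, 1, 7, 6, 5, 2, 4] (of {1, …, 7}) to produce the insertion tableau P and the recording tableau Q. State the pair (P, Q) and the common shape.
P = [1, 2, 4] / [3, 5] / [6] / [7];  Q = [1, 3, 7] / [2, 4] / [5] / [6];  common shape = (3, 2, 1, 1)

Row-insert the values π_1, π_2, … into P one at a time, bumping the leftmost entry strictly greater than the inserted value down to the next row. The recording tableau Q records, in position (i, j), the step at which that cell was added to P.
  Insert 3 (step 1): P = [3];  Q = [1]
  Insert 1 (step 2): P = [1] / [3];  Q = [1] / [2]
  Insert 7 (step 3): P = [1, 7] / [3];  Q = [1, 3] / [2]
  Insert 6 (step 4): P = [1, 6] / [3, 7];  Q = [1, 3] / [2, 4]
  Insert 5 (step 5): P = [1, 5] / [3, 6] / [7];  Q = [1, 3] / [2, 4] / [5]
  Insert 2 (step 6): P = [1, 2] / [3, 5] / [6] / [7];  Q = [1, 3] / [2, 4] / [5] / [6]
  Insert 4 (step 7): P = [1, 2, 4] / [3, 5] / [6] / [7];  Q = [1, 3, 7] / [2, 4] / [5] / [6]
Final shape: (3, 2, 1, 1).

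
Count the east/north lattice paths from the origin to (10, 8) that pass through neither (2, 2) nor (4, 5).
Number of paths = 20196

Inclusion–exclusion. Total paths: C(18, 10) = 43758. Through P₁: C(4, 2)·C(14, 8) = 18018. Through P₂: C(9, 4)·C(9, 6) = 10584. Since P₁ is strictly southwest of P₂, a monotone path through both must visit P₁ then P₂; paths through both = C(4, 2)·C(5, 2)·C(9, 6) = 5040. Avoid both = 43758 − 18018 − 10584 + 5040 = 20196.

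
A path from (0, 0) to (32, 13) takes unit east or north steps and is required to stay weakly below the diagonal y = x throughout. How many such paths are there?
Number of paths = 44246187300

By the reflection principle (André's argument), the number of monotone paths to (32, 13) with n ≤ m that never go above y = x is C(45, 32) − C(45, 33) = 73006209045 − 28760021745 = 44246187300.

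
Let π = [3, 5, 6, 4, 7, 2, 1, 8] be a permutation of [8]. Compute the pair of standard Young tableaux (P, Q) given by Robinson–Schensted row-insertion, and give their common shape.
P = [1, 4, 6, 7, 8] / [2] / [3] / [5];  Q = [1, 2, 3, 5, 8] / [4] / [6] / [7];  common shape = (5, 1, 1, 1)

Row-insert the values π_1, π_2, … into P one at a time, bumping the leftmost entry strictly greater than the inserted value down to the next row. The recording tableau Q records, in position (i, j), the step at which that cell was added to P.
  Insert 3 (step 1): P = [3];  Q = [1]
  Insert 5 (step 2): P = [3, 5];  Q = [1, 2]
  Insert 6 (step 3): P = [3, 5, 6];  Q = [1, 2, 3]
  Insert 4 (step 4): P = [3, 4, 6] / [5];  Q = [1, 2, 3] / [4]
  Insert 7 (step 5): P = [3, 4, 6, 7] / [5];  Q = [1, 2, 3, 5] / [4]
  Insert 2 (step 6): P = [2, 4, 6, 7] / [3] / [5];  Q = [1, 2, 3, 5] / [4] / [6]
  Insert 1 (step 7): P = [1, 4, 6, 7] / [2] / [3] / [5];  Q = [1, 2, 3, 5] / [4] / [6] / [7]
  Insert 8 (step 8): P = [1, 4, 6, 7, 8] / [2] / [3] / [5];  Q = [1, 2, 3, 5, 8] / [4] / [6] / [7]
Final shape: (5, 1, 1, 1).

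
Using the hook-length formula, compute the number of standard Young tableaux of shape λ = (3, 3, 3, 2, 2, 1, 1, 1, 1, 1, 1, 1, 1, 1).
# SYT of shape (3, 3, 3, 2, 2, 1, 1, 1, 1, 1, 1, 1, 1, 1) = 4849845

Hook-length formula: f^λ = n! / Π hook(c), product over all cells c of the Young diagram. For λ = (3, 3, 3, 2, 2, 1, 1, 1, 1, 1, 1, 1, 1, 1), n = 22 boxes. Hook lengths by row (left-to-right, top-to-bottom): [16, 6, 3]; [15, 5, 2]; [14, 4, 1]; [12, 2]; [11, 1]; [9]; [8]; [7]; [6]; [5]; [4]; [3]; [2]; [1]. Product of hooks = 231760134144000. So f^λ = 22! / 231760134144000 = 1124000727777607680000 / 231760134144000 = 4849845.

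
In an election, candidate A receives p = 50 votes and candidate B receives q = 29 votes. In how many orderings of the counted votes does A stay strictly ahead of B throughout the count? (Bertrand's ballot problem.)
Strict-lead orderings = 884333844454032544572

Total orderings of the 79 votes with 50 for A: C(79, 50) = 3326779700565170048628. By the Bertrand ballot formula (Cycle Lemma / reflection principle), the number of orderings in which A is strictly ahead of B throughout is (p − q)/(p + q) · C(p + q, p) = (50 − 29)/(50 + 29) · 3326779700565170048628 = 884333844454032544572.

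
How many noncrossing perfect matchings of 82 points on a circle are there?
C_41 = 10113918591637898134020

These noncrossing handshakes are counted by the Catalan number C_n = (1/(n + 1)) · C(2n, n). For n = 41: C_41 = (1/42) · C(82, 41) = 424784580848791721628840/42 = 10113918591637898134020.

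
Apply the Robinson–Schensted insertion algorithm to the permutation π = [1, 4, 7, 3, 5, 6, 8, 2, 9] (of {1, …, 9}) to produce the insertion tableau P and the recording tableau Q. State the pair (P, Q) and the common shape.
P = [1, 2, 5, 6, 8, 9] / [3, 7] / [4];  Q = [1, 2, 3, 6, 7, 9] / [4, 5] / [8];  common shape = (6, 2, 1)

Row-insert the values π_1, π_2, … into P one at a time, bumping the leftmost entry strictly greater than the inserted value down to the next row. The recording tableau Q records, in position (i, j), the step at which that cell was added to P.
  Insert 1 (step 1): P = [1];  Q = [1]
  Insert 4 (step 2): P = [1, 4];  Q = [1, 2]
  Insert 7 (step 3): P = [1, 4, 7];  Q = [1, 2, 3]
  Insert 3 (step 4): P = [1, 3, 7] / [4];  Q = [1, 2, 3] / [4]
  Insert 5 (step 5): P = [1, 3, 5] / [4, 7];  Q = [1, 2, 3] / [4, 5]
  Insert 6 (step 6): P = [1, 3, 5, 6] / [4, 7];  Q = [1, 2, 3, 6] / [4, 5]
  Insert 8 (step 7): P = [1, 3, 5, 6, 8] / [4, 7];  Q = [1, 2, 3, 6, 7] / [4, 5]
  Insert 2 (step 8): P = [1, 2, 5, 6, 8] / [3, 7] / [4];  Q = [1, 2, 3, 6, 7] / [4, 5] / [8]
  Insert 9 (step 9): P = [1, 2, 5, 6, 8, 9] / [3, 7] / [4];  Q = [1, 2, 3, 6, 7, 9] / [4, 5] / [8]
Final shape: (6, 2, 1).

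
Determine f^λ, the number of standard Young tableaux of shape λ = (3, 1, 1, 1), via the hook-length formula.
# SYT of shape (3, 1, 1, 1) = 10

Hook-length formula: f^λ = n! / Π hook(c), product over all cells c of the Young diagram. For λ = (3, 1, 1, 1), n = 6 boxes. Hook lengths by row (left-to-right, top-to-bottom): [6, 2, 1]; [3]; [2]; [1]. Product of hooks = 72. So f^λ = 6! / 72 = 720 / 72 = 10.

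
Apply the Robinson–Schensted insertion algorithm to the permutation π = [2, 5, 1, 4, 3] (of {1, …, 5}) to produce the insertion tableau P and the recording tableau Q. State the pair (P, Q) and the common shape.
P = [1, 3] / [2, 4] / [5];  Q = [1, 2] / [3, 4] / [5];  common shape = (2, 2, 1)

Row-insert the values π_1, π_2, … into P one at a time, bumping the leftmost entry strictly greater than the inserted value down to the next row. The recording tableau Q records, in position (i, j), the step at which that cell was added to P.
  Insert 2 (step 1): P = [2];  Q = [1]
  Insert 5 (step 2): P = [2, 5];  Q = [1, 2]
  Insert 1 (step 3): P = [1, 5] / [2];  Q = [1, 2] / [3]
  Insert 4 (step 4): P = [1, 4] / [2, 5];  Q = [1, 2] / [3, 4]
  Insert 3 (step 5): P = [1, 3] / [2, 4] / [5];  Q = [1, 2] / [3, 4] / [5]
Final shape: (2, 2, 1).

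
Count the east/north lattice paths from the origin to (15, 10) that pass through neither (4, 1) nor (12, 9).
Number of paths = 1510640

Inclusion–exclusion. Total paths: C(25, 15) = 3268760. Through P₁: C(5, 4)·C(20, 11) = 839800. Through P₂: C(21, 12)·C(4, 3) = 1175720. Since P₁ is strictly southwest of P₂, a monotone path through both must visit P₁ then P₂; paths through both = C(5, 4)·C(16, 8)·C(4, 3) = 257400. Avoid both = 3268760 − 839800 − 1175720 + 257400 = 1510640.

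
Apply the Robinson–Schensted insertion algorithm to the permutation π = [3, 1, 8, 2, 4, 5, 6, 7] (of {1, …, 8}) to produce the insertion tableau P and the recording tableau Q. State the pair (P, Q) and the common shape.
P = [1, 2, 4, 5, 6, 7] / [3, 8];  Q = [1, 3, 5, 6, 7, 8] / [2, 4];  common shape = (6, 2)

Row-insert the values π_1, π_2, … into P one at a time, bumping the leftmost entry strictly greater than the inserted value down to the next row. The recording tableau Q records, in position (i, j), the step at which that cell was added to P.
  Insert 3 (step 1): P = [3];  Q = [1]
  Insert 1 (step 2): P = [1] / [3];  Q = [1] / [2]
  Insert 8 (step 3): P = [1, 8] / [3];  Q = [1, 3] / [2]
  Insert 2 (step 4): P = [1, 2] / [3, 8];  Q = [1, 3] / [2, 4]
  Insert 4 (step 5): P = [1, 2, 4] / [3, 8];  Q = [1, 3, 5] / [2, 4]
  Insert 5 (step 6): P = [1, 2, 4, 5] / [3, 8];  Q = [1, 3, 5, 6] / [2, 4]
  Insert 6 (step 7): P = [1, 2, 4, 5, 6] / [3, 8];  Q = [1, 3, 5, 6, 7] / [2, 4]
  Insert 7 (step 8): P = [1, 2, 4, 5, 6, 7] / [3, 8];  Q = [1, 3, 5, 6, 7, 8] / [2, 4]
Final shape: (6, 2).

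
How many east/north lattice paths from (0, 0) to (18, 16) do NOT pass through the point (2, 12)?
Number of paths = 2203520535

Total paths from (0, 0) to (18, 16): C(34, 18) = 2203961430. Paths through (2, 12): (paths (0, 0) → (2, 12)) × (paths (2, 12) → (18, 16)) = C(14, 2) · C(20, 16) = 91 · 4845 = 440895. Avoidance count = 2203961430 − 440895 = 2203520535.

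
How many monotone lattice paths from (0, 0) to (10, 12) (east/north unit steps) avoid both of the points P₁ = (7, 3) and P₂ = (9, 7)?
Number of paths = 562406

Inclusion–exclusion. Total paths: C(22, 10) = 646646. Through P₁: C(10, 7)·C(12, 3) = 26400. Through P₂: C(16, 9)·C(6, 1) = 68640. Since P₁ is strictly southwest of P₂, a monotone path through both must visit P₁ then P₂; paths through both = C(10, 7)·C(6, 2)·C(6, 1) = 10800. Avoid both = 646646 − 26400 − 68640 + 10800 = 562406.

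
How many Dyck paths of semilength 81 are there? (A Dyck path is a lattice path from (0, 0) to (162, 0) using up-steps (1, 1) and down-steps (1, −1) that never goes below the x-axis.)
C_81 = 4462290049988320482463241297506133183499654740

These Dyck paths are counted by the Catalan number C_n = (1/(n + 1)) · C(2n, n). For n = 81: C_81 = (1/82) · C(162, 81) = 365907784099042279561985786395502921046971688680/82 = 4462290049988320482463241297506133183499654740.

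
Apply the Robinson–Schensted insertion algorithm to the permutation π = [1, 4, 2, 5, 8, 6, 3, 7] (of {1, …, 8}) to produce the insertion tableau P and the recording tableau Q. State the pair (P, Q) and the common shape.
P = [1, 2, 3, 6, 7] / [4, 5] / [8];  Q = [1, 2, 4, 5, 8] / [3, 6] / [7];  common shape = (5, 2, 1)

Row-insert the values π_1, π_2, … into P one at a time, bumping the leftmost entry strictly greater than the inserted value down to the next row. The recording tableau Q records, in position (i, j), the step at which that cell was added to P.
  Insert 1 (step 1): P = [1];  Q = [1]
  Insert 4 (step 2): P = [1, 4];  Q = [1, 2]
  Insert 2 (step 3): P = [1, 2] / [4];  Q = [1, 2] / [3]
  Insert 5 (step 4): P = [1, 2, 5] / [4];  Q = [1, 2, 4] / [3]
  Insert 8 (step 5): P = [1, 2, 5, 8] / [4];  Q = [1, 2, 4, 5] / [3]
  Insert 6 (step 6): P = [1, 2, 5, 6] / [4, 8];  Q = [1, 2, 4, 5] / [3, 6]
  Insert 3 (step 7): P = [1, 2, 3, 6] / [4, 5] / [8];  Q = [1, 2, 4, 5] / [3, 6] / [7]
  Insert 7 (step 8): P = [1, 2, 3, 6, 7] / [4, 5] / [8];  Q = [1, 2, 4, 5, 8] / [3, 6] / [7]
Final shape: (5, 2, 1).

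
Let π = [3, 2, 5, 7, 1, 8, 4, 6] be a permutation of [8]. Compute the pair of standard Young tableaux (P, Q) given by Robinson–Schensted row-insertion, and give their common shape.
P = [1, 4, 6, 8] / [2, 5, 7] / [3];  Q = [1, 3, 4, 6] / [2, 7, 8] / [5];  common shape = (4, 3, 1)

Row-insert the values π_1, π_2, … into P one at a time, bumping the leftmost entry strictly greater than the inserted value down to the next row. The recording tableau Q records, in position (i, j), the step at which that cell was added to P.
  Insert 3 (step 1): P = [3];  Q = [1]
  Insert 2 (step 2): P = [2] / [3];  Q = [1] / [2]
  Insert 5 (step 3): P = [2, 5] / [3];  Q = [1, 3] / [2]
  Insert 7 (step 4): P = [2, 5, 7] / [3];  Q = [1, 3, 4] / [2]
  Insert 1 (step 5): P = [1, 5, 7] / [2] / [3];  Q = [1, 3, 4] / [2] / [5]
  Insert 8 (step 6): P = [1, 5, 7, 8] / [2] / [3];  Q = [1, 3, 4, 6] / [2] / [5]
  Insert 4 (step 7): P = [1, 4, 7, 8] / [2, 5] / [3];  Q = [1, 3, 4, 6] / [2, 7] / [5]
  Insert 6 (step 8): P = [1, 4, 6, 8] / [2, 5, 7] / [3];  Q = [1, 3, 4, 6] / [2, 7, 8] / [5]
Final shape: (4, 3, 1).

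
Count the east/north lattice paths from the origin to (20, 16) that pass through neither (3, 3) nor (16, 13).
Number of paths = 3338284285

Inclusion–exclusion. Total paths: C(36, 20) = 7307872110. Through P₁: C(6, 3)·C(30, 17) = 2395197000. Through P₂: C(29, 16)·C(7, 4) = 2375237025. Since P₁ is strictly southwest of P₂, a monotone path through both must visit P₁ then P₂; paths through both = C(6, 3)·C(23, 13)·C(7, 4) = 800846200. Avoid both = 7307872110 − 2395197000 − 2375237025 + 800846200 = 3338284285.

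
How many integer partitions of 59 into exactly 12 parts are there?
p(59, 12 parts) = 64707

Partitions of n into exactly k parts are in bijection with partitions of n − k into at most k parts (subtract 1 from each part). So p(59, exactly 12) = p(47, parts ≤ 12). Computing via the recurrence p(m, j) = p(m, j−1) + p(m−j, j) gives 64707.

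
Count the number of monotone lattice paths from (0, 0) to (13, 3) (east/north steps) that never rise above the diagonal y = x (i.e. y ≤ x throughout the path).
Number of paths = 440

By the reflection principle (André's argument), the number of monotone paths to (13, 3) with n ≤ m that never go above y = x is C(16, 13) − C(16, 14) = 560 − 120 = 440.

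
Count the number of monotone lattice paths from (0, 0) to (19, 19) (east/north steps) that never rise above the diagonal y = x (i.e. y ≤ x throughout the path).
Number of paths = 1767263190

By the reflection principle (André's argument), the number of monotone paths to (19, 19) with n ≤ m that never go above y = x is C(38, 19) − C(38, 20) = 35345263800 − 33578000610 = 1767263190.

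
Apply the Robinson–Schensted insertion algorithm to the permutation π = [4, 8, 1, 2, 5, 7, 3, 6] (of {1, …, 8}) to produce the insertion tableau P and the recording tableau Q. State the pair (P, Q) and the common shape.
P = [1, 2, 3, 6] / [4, 5, 7] / [8];  Q = [1, 2, 5, 6] / [3, 4, 8] / [7];  common shape = (4, 3, 1)

Row-insert the values π_1, π_2, … into P one at a time, bumping the leftmost entry strictly greater than the inserted value down to the next row. The recording tableau Q records, in position (i, j), the step at which that cell was added to P.
  Insert 4 (step 1): P = [4];  Q = [1]
  Insert 8 (step 2): P = [4, 8];  Q = [1, 2]
  Insert 1 (step 3): P = [1, 8] / [4];  Q = [1, 2] / [3]
  Insert 2 (step 4): P = [1, 2] / [4, 8];  Q = [1, 2] / [3, 4]
  Insert 5 (step 5): P = [1, 2, 5] / [4, 8];  Q = [1, 2, 5] / [3, 4]
  Insert 7 (step 6): P = [1, 2, 5, 7] / [4, 8];  Q = [1, 2, 5, 6] / [3, 4]
  Insert 3 (step 7): P = [1, 2, 3, 7] / [4, 5] / [8];  Q = [1, 2, 5, 6] / [3, 4] / [7]
  Insert 6 (step 8): P = [1, 2, 3, 6] / [4, 5, 7] / [8];  Q = [1, 2, 5, 6] / [3, 4, 8] / [7]
Final shape: (4, 3, 1).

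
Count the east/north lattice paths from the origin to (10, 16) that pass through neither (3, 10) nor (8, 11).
Number of paths = 3269773

Inclusion–exclusion. Total paths: C(26, 10) = 5311735. Through P₁: C(13, 3)·C(13, 7) = 490776. Through P₂: C(19, 8)·C(7, 2) = 1587222. Since P₁ is strictly southwest of P₂, a monotone path through both must visit P₁ then P₂; paths through both = C(13, 3)·C(6, 5)·C(7, 2) = 36036. Avoid both = 5311735 − 490776 − 1587222 + 36036 = 3269773.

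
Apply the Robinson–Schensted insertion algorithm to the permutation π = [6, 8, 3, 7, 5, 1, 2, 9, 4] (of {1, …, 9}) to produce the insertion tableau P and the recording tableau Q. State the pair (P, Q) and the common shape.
P = [1, 2, 4] / [3, 5, 9] / [6, 7] / [8];  Q = [1, 2, 8] / [3, 4, 9] / [5, 7] / [6];  common shape = (3, 3, 2, 1)

Row-insert the values π_1, π_2, … into P one at a time, bumping the leftmost entry strictly greater than the inserted value down to the next row. The recording tableau Q records, in position (i, j), the step at which that cell was added to P.
  Insert 6 (step 1): P = [6];  Q = [1]
  Insert 8 (step 2): P = [6, 8];  Q = [1, 2]
  Insert 3 (step 3): P = [3, 8] / [6];  Q = [1, 2] / [3]
  Insert 7 (step 4): P = [3, 7] / [6, 8];  Q = [1, 2] / [3, 4]
  Insert 5 (step 5): P = [3, 5] / [6, 7] / [8];  Q = [1, 2] / [3, 4] / [5]
  Insert 1 (step 6): P = [1, 5] / [3, 7] / [6] / [8];  Q = [1, 2] / [3, 4] / [5] / [6]
  Insert 2 (step 7): P = [1, 2] / [3, 5] / [6, 7] / [8];  Q = [1, 2] / [3, 4] / [5, 7] / [6]
  Insert 9 (step 8): P = [1, 2, 9] / [3, 5] / [6, 7] / [8];  Q = [1, 2, 8] / [3, 4] / [5, 7] / [6]
  Insert 4 (step 9): P = [1, 2, 4] / [3, 5, 9] / [6, 7] / [8];  Q = [1, 2, 8] / [3, 4, 9] / [5, 7] / [6]
Final shape: (3, 3, 2, 1).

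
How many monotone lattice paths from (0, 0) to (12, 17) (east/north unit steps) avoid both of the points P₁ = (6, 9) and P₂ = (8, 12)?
Number of paths = 27300000

Inclusion–exclusion. Total paths: C(29, 12) = 51895935. Through P₁: C(15, 6)·C(14, 6) = 15030015. Through P₂: C(20, 8)·C(9, 4) = 15872220. Since P₁ is strictly southwest of P₂, a monotone path through both must visit P₁ then P₂; paths through both = C(15, 6)·C(5, 2)·C(9, 4) = 6306300. Avoid both = 51895935 − 15030015 − 15872220 + 6306300 = 27300000.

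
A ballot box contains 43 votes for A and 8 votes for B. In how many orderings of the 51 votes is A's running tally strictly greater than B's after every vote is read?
Strict-lead orderings = 436994250

Total orderings of the 51 votes with 43 for A: C(51, 43) = 636763050. By the Bertrand ballot formula (Cycle Lemma / reflection principle), the number of orderings in which A is strictly ahead of B throughout is (p − q)/(p + q) · C(p + q, p) = (43 − 8)/(43 + 8) · 636763050 = 436994250.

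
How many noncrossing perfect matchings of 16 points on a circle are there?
C_8 = 1430

These noncrossing handshakes are counted by the Catalan number C_n = (1/(n + 1)) · C(2n, n). For n = 8: C_8 = (1/9) · C(16, 8) = 12870/9 = 1430.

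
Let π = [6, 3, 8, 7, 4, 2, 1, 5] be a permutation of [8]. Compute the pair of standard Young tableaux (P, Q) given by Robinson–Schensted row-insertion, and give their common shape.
P = [1, 4, 5] / [2, 7] / [3] / [6] / [8];  Q = [1, 3, 8] / [2, 4] / [5] / [6] / [7];  common shape = (3, 2, 1, 1, 1)

Row-insert the values π_1, π_2, … into P one at a time, bumping the leftmost entry strictly greater than the inserted value down to the next row. The recording tableau Q records, in position (i, j), the step at which that cell was added to P.
  Insert 6 (step 1): P = [6];  Q = [1]
  Insert 3 (step 2): P = [3] / [6];  Q = [1] / [2]
  Insert 8 (step 3): P = [3, 8] / [6];  Q = [1, 3] / [2]
  Insert 7 (step 4): P = [3, 7] / [6, 8];  Q = [1, 3] / [2, 4]
  Insert 4 (step 5): P = [3, 4] / [6, 7] / [8];  Q = [1, 3] / [2, 4] / [5]
  Insert 2 (step 6): P = [2, 4] / [3, 7] / [6] / [8];  Q = [1, 3] / [2, 4] / [5] / [6]
  Insert 1 (step 7): P = [1, 4] / [2, 7] / [3] / [6] / [8];  Q = [1, 3] / [2, 4] / [5] / [6] / [7]
  Insert 5 (step 8): P = [1, 4, 5] / [2, 7] / [3] / [6] / [8];  Q = [1, 3, 8] / [2, 4] / [5] / [6] / [7]
Final shape: (3, 2, 1, 1, 1).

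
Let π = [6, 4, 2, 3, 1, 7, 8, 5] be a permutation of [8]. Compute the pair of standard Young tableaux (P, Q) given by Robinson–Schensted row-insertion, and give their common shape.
P = [1, 3, 5, 8] / [2, 7] / [4] / [6];  Q = [1, 4, 6, 7] / [2, 8] / [3] / [5];  common shape = (4, 2, 1, 1)

Row-insert the values π_1, π_2, … into P one at a time, bumping the leftmost entry strictly greater than the inserted value down to the next row. The recording tableau Q records, in position (i, j), the step at which that cell was added to P.
  Insert 6 (step 1): P = [6];  Q = [1]
  Insert 4 (step 2): P = [4] / [6];  Q = [1] / [2]
  Insert 2 (step 3): P = [2] / [4] / [6];  Q = [1] / [2] / [3]
  Insert 3 (step 4): P = [2, 3] / [4] / [6];  Q = [1, 4] / [2] / [3]
  Insert 1 (step 5): P = [1, 3] / [2] / [4] / [6];  Q = [1, 4] / [2] / [3] / [5]
  Insert 7 (step 6): P = [1, 3, 7] / [2] / [4] / [6];  Q = [1, 4, 6] / [2] / [3] / [5]
  Insert 8 (step 7): P = [1, 3, 7, 8] / [2] / [4] / [6];  Q = [1, 4, 6, 7] / [2] / [3] / [5]
  Insert 5 (step 8): P = [1, 3, 5, 8] / [2, 7] / [4] / [6];  Q = [1, 4, 6, 7] / [2, 8] / [3] / [5]
Final shape: (4, 2, 1, 1).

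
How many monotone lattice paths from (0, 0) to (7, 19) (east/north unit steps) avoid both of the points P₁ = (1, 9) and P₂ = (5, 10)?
Number of paths = 415305

Inclusion–exclusion. Total paths: C(26, 7) = 657800. Through P₁: C(10, 1)·C(16, 6) = 80080. Through P₂: C(15, 5)·C(11, 2) = 165165. Since P₁ is strictly southwest of P₂, a monotone path through both must visit P₁ then P₂; paths through both = C(10, 1)·C(5, 4)·C(11, 2) = 2750. Avoid both = 657800 − 80080 − 165165 + 2750 = 415305.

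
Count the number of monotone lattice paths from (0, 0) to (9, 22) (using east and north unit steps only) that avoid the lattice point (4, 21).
Number of paths = 20084175

Total paths from (0, 0) to (9, 22): C(31, 9) = 20160075. Paths through (4, 21): (paths (0, 0) → (4, 21)) × (paths (4, 21) → (9, 22)) = C(25, 4) · C(6, 5) = 12650 · 6 = 75900. Avoidance count = 20160075 − 75900 = 20084175.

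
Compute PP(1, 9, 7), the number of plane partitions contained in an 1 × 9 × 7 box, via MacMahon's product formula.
PP(1, 9, 7) = 11440

Evaluate the triple product over i = 1..1, j = 1..9, k = 1..7. The factors are (2/1) · (3/2) · (4/3) · (5/4) · (6/5) · (7/6) · (8/7) · (3/2) · … (63 factors total). The numerators and denominators telescope so the product is an integer; carrying out the multiplication exactly gives PP(1, 9, 7) = 11440.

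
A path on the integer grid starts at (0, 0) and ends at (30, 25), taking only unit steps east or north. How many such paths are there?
Number of paths = 3085851035479212

A monotone lattice path from (0, 0) to (30, 25) consists of 30 east steps and 25 north steps in some order, so it is determined by which 30 of the 55 steps are east. The count is C(55, 30) = 3085851035479212.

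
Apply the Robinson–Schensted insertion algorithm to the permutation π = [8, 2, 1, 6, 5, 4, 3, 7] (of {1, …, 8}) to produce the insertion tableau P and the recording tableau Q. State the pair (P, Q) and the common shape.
P = [1, 3, 7] / [2, 4] / [5] / [6] / [8];  Q = [1, 4, 8] / [2, 5] / [3] / [6] / [7];  common shape = (3, 2, 1, 1, 1)

Row-insert the values π_1, π_2, … into P one at a time, bumping the leftmost entry strictly greater than the inserted value down to the next row. The recording tableau Q records, in position (i, j), the step at which that cell was added to P.
  Insert 8 (step 1): P = [8];  Q = [1]
  Insert 2 (step 2): P = [2] / [8];  Q = [1] / [2]
  Insert 1 (step 3): P = [1] / [2] / [8];  Q = [1] / [2] / [3]
  Insert 6 (step 4): P = [1, 6] / [2] / [8];  Q = [1, 4] / [2] / [3]
  Insert 5 (step 5): P = [1, 5] / [2, 6] / [8];  Q = [1, 4] / [2, 5] / [3]
  Insert 4 (step 6): P = [1, 4] / [2, 5] / [6] / [8];  Q = [1, 4] / [2, 5] / [3] / [6]
  Insert 3 (step 7): P = [1, 3] / [2, 4] / [5] / [6] / [8];  Q = [1, 4] / [2, 5] / [3] / [6] / [7]
  Insert 7 (step 8): P = [1, 3, 7] / [2, 4] / [5] / [6] / [8];  Q = [1, 4, 8] / [2, 5] / [3] / [6] / [7]
Final shape: (3, 2, 1, 1, 1).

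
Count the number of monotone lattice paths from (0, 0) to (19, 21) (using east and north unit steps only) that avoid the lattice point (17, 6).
Number of paths = 131268679608

Total paths from (0, 0) to (19, 21): C(40, 19) = 131282408400. Paths through (17, 6): (paths (0, 0) → (17, 6)) × (paths (17, 6) → (19, 21)) = C(23, 17) · C(17, 2) = 100947 · 136 = 13728792. Avoidance count = 131282408400 − 13728792 = 131268679608.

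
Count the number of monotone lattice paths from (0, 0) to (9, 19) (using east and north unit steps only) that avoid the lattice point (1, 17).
Number of paths = 6906090

Total paths from (0, 0) to (9, 19): C(28, 9) = 6906900. Paths through (1, 17): (paths (0, 0) → (1, 17)) × (paths (1, 17) → (9, 19)) = C(18, 1) · C(10, 8) = 18 · 45 = 810. Avoidance count = 6906900 − 810 = 6906090.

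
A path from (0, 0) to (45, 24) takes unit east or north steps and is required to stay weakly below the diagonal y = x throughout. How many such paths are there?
Number of paths = 1102692227847089880

By the reflection principle (André's argument), the number of monotone paths to (45, 24) with n ≤ m that never go above y = x is C(69, 45) − C(69, 46) = 2305629203680278840 − 1202936975833188960 = 1102692227847089880.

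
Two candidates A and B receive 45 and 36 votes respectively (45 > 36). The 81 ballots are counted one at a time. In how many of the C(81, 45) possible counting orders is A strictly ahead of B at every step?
Strict-lead orderings = 14475154961863401620360

Total orderings of the 81 votes with 45 for A: C(81, 45) = 130276394656770614583240. By the Bertrand ballot formula (Cycle Lemma / reflection principle), the number of orderings in which A is strictly ahead of B throughout is (p − q)/(p + q) · C(p + q, p) = (45 − 36)/(45 + 36) · 130276394656770614583240 = 14475154961863401620360.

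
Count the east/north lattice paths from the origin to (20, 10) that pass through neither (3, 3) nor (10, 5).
Number of paths = 16267086

Inclusion–exclusion. Total paths: C(30, 20) = 30045015. Through P₁: C(6, 3)·C(24, 17) = 6922080. Through P₂: C(15, 10)·C(15, 10) = 9018009. Since P₁ is strictly southwest of P₂, a monotone path through both must visit P₁ then P₂; paths through both = C(6, 3)·C(9, 7)·C(15, 10) = 2162160. Avoid both = 30045015 − 6922080 − 9018009 + 2162160 = 16267086.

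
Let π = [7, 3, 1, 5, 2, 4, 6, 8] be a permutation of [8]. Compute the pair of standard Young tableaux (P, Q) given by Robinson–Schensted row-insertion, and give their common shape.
P = [1, 2, 4, 6, 8] / [3, 5] / [7];  Q = [1, 4, 6, 7, 8] / [2, 5] / [3];  common shape = (5, 2, 1)

Row-insert the values π_1, π_2, … into P one at a time, bumping the leftmost entry strictly greater than the inserted value down to the next row. The recording tableau Q records, in position (i, j), the step at which that cell was added to P.
  Insert 7 (step 1): P = [7];  Q = [1]
  Insert 3 (step 2): P = [3] / [7];  Q = [1] / [2]
  Insert 1 (step 3): P = [1] / [3] / [7];  Q = [1] / [2] / [3]
  Insert 5 (step 4): P = [1, 5] / [3] / [7];  Q = [1, 4] / [2] / [3]
  Insert 2 (step 5): P = [1, 2] / [3, 5] / [7];  Q = [1, 4] / [2, 5] / [3]
  Insert 4 (step 6): P = [1, 2, 4] / [3, 5] / [7];  Q = [1, 4, 6] / [2, 5] / [3]
  Insert 6 (step 7): P = [1, 2, 4, 6] / [3, 5] / [7];  Q = [1, 4, 6, 7] / [2, 5] / [3]
  Insert 8 (step 8): P = [1, 2, 4, 6, 8] / [3, 5] / [7];  Q = [1, 4, 6, 7, 8] / [2, 5] / [3]
Final shape: (5, 2, 1).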